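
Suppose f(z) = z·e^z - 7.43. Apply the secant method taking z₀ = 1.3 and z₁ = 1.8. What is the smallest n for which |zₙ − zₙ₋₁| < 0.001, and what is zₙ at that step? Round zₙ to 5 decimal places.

f(1.3) = -2.6599143, f(1.8) = 3.4593654
z₂ = 1.8000000 − 3.4593654·(0.5000000)/(6.1192798) = 1.5173388;  |Δ| = 0.2826612
f(1.5173388) = -0.5108227
z₃ = 1.5173388 − (-0.5108227)·(-0.2826612)/(-3.9701881) = 1.5537073;  |Δ| = 0.0363685
f(1.5537073) = -0.0825654
z₄ = 1.5537073 − (-0.0825654)·(0.0363685)/(0.4282573) = 1.5607189;  |Δ| = 0.0070116
f(1.5607189) = 0.0025241
z₅ = 1.5607189 − 0.0025241·(0.0070116)/(0.0850895) = 1.5605109;  |Δ| = 0.0002080
|z₅ − z₄| = 0.0002080 < 0.001

n = 5, zₙ = 1.56051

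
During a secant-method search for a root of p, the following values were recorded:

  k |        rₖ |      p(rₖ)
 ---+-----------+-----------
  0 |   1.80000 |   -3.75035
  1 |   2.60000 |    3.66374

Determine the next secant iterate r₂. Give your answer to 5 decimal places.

2.20467

r₂ = 2.60000 − 3.66374·(2.60000 − 1.80000) / (3.66374 − (-3.75035))
   = 2.60000 − (2.9309920)/(7.4140900) = 2.2046727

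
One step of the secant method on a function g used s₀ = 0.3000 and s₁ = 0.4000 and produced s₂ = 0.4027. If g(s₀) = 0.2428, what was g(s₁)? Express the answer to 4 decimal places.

0.0064

The secant line through (0.3000, 0.2428) and (0.4000, g(s₁)) crosses zero at s₂ = 0.4027.
So (0.3000, 0.2428), (0.4000, g(s₁)), (0.4027, 0) are collinear:
g(s₁) = 0.2428 · (0.4000 − 0.4027) / (0.3000 − 0.4027) = 0.2428 · (-0.002700)/(-0.102700) = 0.006383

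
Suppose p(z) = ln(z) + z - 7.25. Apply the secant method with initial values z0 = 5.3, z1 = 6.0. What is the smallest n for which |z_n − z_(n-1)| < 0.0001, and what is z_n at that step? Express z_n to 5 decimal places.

p(5.3) = -0.2822932, p(6.0) = 0.5417595
z2 = 6.0000000 − 0.5417595·(0.7000000)/(0.8240526) = 5.5397968;  |Δ| = 0.4602032
p(5.5397968) = 0.0017547
z3 = 5.5397968 − 0.0017547·(-0.4602032)/(-0.5400048) = 5.5383015;  |Δ| = 0.0014954
p(5.5383015) = -0.0000107
z4 = 5.5383015 − (-0.0000107)·(-0.0014954)/(-0.0017653) = 5.5383105;  |Δ| = 0.0000090
|z4 − z3| = 0.0000090 < 0.0001

n = 4, z_n = 5.53831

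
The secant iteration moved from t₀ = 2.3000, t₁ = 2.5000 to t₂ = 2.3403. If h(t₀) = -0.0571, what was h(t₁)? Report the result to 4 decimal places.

The secant line through (2.3000, -0.0571) and (2.5000, h(t₁)) crosses zero at t₂ = 2.3403.
So (2.3000, -0.0571), (2.5000, h(t₁)), (2.3403, 0) are collinear:
h(t₁) = -0.0571 · (2.5000 − 2.3403) / (2.3000 − 2.3403) = -0.0571 · (0.159700)/(-0.040300) = 0.226275

0.2263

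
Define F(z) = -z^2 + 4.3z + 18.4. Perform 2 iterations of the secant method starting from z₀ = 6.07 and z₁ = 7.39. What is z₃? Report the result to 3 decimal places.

F(6.07) = 7.65610, F(7.39) = -4.43510
z₂ = 7.39000 − (-4.43510)·(7.39000 − 6.07000) / (-4.43510 − 7.65610) = 7.39000 − (-5.85433)/(-12.09120) = 6.90582
F(6.90582) = 0.40469
z₃ = 6.90582 − 0.40469·(6.90582 − 7.39000) / (0.40469 − (-4.43510)) = 6.90582 − (-0.19594)/(4.83979) = 6.94630

6.946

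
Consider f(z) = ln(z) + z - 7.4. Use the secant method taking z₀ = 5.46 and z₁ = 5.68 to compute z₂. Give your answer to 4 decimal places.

f(5.46) = -0.242551, f(5.68) = 0.016951
z₂ = 5.680000 − 0.016951·(5.680000 − 5.460000) / (0.016951 − (-0.242551)) = 5.680000 − (0.003729)/(0.259502) = 5.665629

5.6656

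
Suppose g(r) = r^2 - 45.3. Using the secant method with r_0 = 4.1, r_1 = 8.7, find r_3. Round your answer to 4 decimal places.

6.6775

g(4.1) = -28.490000, g(8.7) = 30.390000
r_2 = 8.700000 − 30.390000·(8.700000 − 4.100000) / (30.390000 − (-28.490000)) = 8.700000 − (139.794000)/(58.880000) = 6.325781
g(6.325781) = -5.284492
r_3 = 6.325781 − (-5.284492)·(6.325781 − 8.700000) / (-5.284492 − 30.390000) = 6.325781 − (12.546539)/(-35.674492) = 6.677476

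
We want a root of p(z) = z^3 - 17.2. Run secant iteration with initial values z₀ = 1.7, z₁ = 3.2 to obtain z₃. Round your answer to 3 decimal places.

p(1.7) = -12.28700, p(3.2) = 15.56800
z₂ = 3.20000 − 15.56800·(3.20000 − 1.70000) / (15.56800 − (-12.28700)) = 3.20000 − (23.35200)/(27.85500) = 2.36166
p(2.36166) = -4.02801
z₃ = 2.36166 − (-4.02801)·(2.36166 − 3.20000) / (-4.02801 − 15.56800) = 2.36166 − (3.37685)/(-19.59601) = 2.53398

2.534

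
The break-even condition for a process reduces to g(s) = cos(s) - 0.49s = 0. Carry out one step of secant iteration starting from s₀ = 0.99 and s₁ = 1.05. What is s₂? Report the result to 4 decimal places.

1.0374

g(0.99) = 0.063590, g(1.05) = -0.016929
s₂ = 1.050000 − (-0.016929)·(1.050000 − 0.990000) / (-0.016929 − 0.063590) = 1.050000 − (-0.001016)/(-0.080519) = 1.037385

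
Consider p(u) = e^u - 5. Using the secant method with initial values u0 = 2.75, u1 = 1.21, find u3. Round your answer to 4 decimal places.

1.6521

p(2.75) = 10.642632, p(1.21) = -1.646515
u2 = 1.210000 − (-1.646515)·(1.210000 − 2.750000) / (-1.646515 − 10.642632) = 1.210000 − (2.535634)/(-12.289147) = 1.416331
p(1.416331) = -0.878030
u3 = 1.416331 − (-0.878030)·(1.416331 − 1.210000) / (-0.878030 − (-1.646515)) = 1.416331 − (-0.181165)/(0.768485) = 1.652074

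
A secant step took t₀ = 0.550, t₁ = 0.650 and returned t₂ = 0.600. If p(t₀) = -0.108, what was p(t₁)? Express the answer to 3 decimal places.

0.108

The secant line through (0.550, -0.108) and (0.650, p(t₁)) crosses zero at t₂ = 0.600.
So (0.550, -0.108), (0.650, p(t₁)), (0.600, 0) are collinear:
p(t₁) = -0.108 · (0.650 − 0.600) / (0.550 − 0.600) = -0.108 · (0.05000)/(-0.05000) = 0.10800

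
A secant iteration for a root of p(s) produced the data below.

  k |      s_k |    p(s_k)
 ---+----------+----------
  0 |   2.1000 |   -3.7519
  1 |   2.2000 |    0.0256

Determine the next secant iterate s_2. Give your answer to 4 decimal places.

s_2 = 2.2000 − 0.0256·(2.2000 − 2.1000) / (0.0256 − (-3.7519))
   = 2.2000 − (0.002560)/(3.777500) = 2.199322

2.1993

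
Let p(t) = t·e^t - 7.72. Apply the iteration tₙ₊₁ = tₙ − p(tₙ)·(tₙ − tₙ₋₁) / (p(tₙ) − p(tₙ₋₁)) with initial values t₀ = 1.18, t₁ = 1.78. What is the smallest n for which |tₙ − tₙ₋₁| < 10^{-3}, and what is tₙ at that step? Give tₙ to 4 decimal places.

p(1.18) = -3.879838, p(1.78) = 2.835144
t₂ = 1.780000 − 2.835144·(0.600000)/(6.714983) = 1.526673;  |Δ| = 0.253327
p(1.526673) = -0.692972
t₃ = 1.526673 − (-0.692972)·(-0.253327)/(-3.528117) = 1.576430;  |Δ| = 0.049757
p(1.576430) = -0.093776
t₄ = 1.576430 − (-0.093776)·(0.049757)/(0.599196) = 1.584217;  |Δ| = 0.007787
p(1.584217) = 0.003808
t₅ = 1.584217 − 0.003808·(0.007787)/(0.097584) = 1.583913;  |Δ| = 0.000304
|t₅ − t₄| = 0.000304 < 10^{-3}

n = 5, tₙ = 1.5839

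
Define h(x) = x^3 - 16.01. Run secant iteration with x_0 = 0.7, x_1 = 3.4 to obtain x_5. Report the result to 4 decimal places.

h(0.7) = -15.667000, h(3.4) = 23.294000
x_2 = 3.400000 − 23.294000·(3.400000 − 0.700000) / (23.294000 − (-15.667000)) = 3.400000 − (62.893800)/(38.961000) = 1.785724
h(1.785724) = -10.315663
x_3 = 1.785724 − (-10.315663)·(1.785724 − 3.400000) / (-10.315663 − 23.294000) = 1.785724 − (16.652326)/(-33.609663) = 2.281187
h(2.281187) = -4.139133
x_4 = 2.281187 − (-4.139133)·(2.281187 − 1.785724) / (-4.139133 − (-10.315663)) = 2.281187 − (-2.050785)/(6.176531) = 2.613215
h(2.613215) = 1.835369
x_5 = 2.613215 − 1.835369·(2.613215 − 2.281187) / (1.835369 − (-4.139133)) = 2.613215 − (0.609395)/(5.974502) = 2.511216

2.5112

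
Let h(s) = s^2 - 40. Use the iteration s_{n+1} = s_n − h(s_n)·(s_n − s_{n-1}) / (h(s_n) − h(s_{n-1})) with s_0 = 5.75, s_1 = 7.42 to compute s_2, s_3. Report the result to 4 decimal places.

h(5.75) = -6.937500, h(7.42) = 15.056400
s_2 = 7.420000 − 15.056400·(7.420000 − 5.750000) / (15.056400 − (-6.937500)) = 7.420000 − (25.144188)/(21.993900) = 6.276765
h(6.276765) = -0.602216
s_3 = 6.276765 − (-0.602216)·(6.276765 − 7.420000) / (-0.602216 − 15.056400) = 6.276765 − (0.688475)/(-15.658616) = 6.320733

6.2768, 6.3207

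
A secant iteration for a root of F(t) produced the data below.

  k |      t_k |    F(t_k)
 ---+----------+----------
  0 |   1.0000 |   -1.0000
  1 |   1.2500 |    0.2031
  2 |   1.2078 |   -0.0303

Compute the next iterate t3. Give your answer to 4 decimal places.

t3 = 1.2078 − (-0.0303)·(1.2078 − 1.2500) / (-0.0303 − 0.2031)
   = 1.2078 − (0.001279)/(-0.233400) = 1.213278

1.2133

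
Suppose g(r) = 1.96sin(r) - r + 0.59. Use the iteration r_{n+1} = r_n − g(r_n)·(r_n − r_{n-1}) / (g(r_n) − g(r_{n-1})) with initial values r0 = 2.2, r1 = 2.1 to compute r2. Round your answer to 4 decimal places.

2.1878

g(2.2) = -0.025347, g(2.1) = 0.181890
r2 = 2.100000 − 0.181890·(2.100000 − 2.200000) / (0.181890 − (-0.025347)) = 2.100000 − (-0.018189)/(0.207237) = 2.187769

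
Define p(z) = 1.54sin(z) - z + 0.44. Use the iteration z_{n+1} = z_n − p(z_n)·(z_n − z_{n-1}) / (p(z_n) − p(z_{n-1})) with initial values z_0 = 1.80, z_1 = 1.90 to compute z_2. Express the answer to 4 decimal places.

1.8981

p(1.80) = 0.139725, p(1.90) = -0.002698
z_2 = 1.900000 − (-0.002698)·(1.900000 − 1.800000) / (-0.002698 − 0.139725) = 1.900000 − (-0.000270)/(-0.142423) = 1.898106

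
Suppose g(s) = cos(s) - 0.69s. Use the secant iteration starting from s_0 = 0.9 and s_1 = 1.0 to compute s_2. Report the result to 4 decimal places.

0.9004

g(0.9) = 0.000610, g(1.0) = -0.149698
s_2 = 1.000000 − (-0.149698)·(1.000000 − 0.900000) / (-0.149698 − 0.000610) = 1.000000 − (-0.014970)/(-0.150308) = 0.900406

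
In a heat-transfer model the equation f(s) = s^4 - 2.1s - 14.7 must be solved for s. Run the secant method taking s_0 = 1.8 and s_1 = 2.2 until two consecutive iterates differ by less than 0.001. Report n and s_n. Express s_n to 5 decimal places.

f(1.8) = -7.9824000, f(2.2) = 4.1056000
s_2 = 2.2000000 − 4.1056000·(0.4000000)/(12.0880000) = 2.0641430;  |Δ| = 0.1358570
f(2.0641430) = -0.8812539
s_3 = 2.0641430 − (-0.8812539)·(-0.1358570)/(-4.9868539) = 2.0881510;  |Δ| = 0.0240080
f(2.0881510) = -0.0722509
s_4 = 2.0881510 − (-0.0722509)·(0.0240080)/(0.8090030) = 2.0902951;  |Δ| = 0.0021441
f(2.0902951) = 0.0014568
s_5 = 2.0902951 − 0.0014568·(0.0021441)/(0.0737077) = 2.0902527;  |Δ| = 0.0000424
|s_5 − s_4| = 0.0000424 < 0.001

n = 5, s_n = 2.09025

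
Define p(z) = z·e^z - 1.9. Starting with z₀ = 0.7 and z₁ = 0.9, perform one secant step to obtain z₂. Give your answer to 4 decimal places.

0.8220

p(0.7) = -0.490373, p(0.9) = 0.313643
z₂ = 0.900000 − 0.313643·(0.900000 − 0.700000) / (0.313643 − (-0.490373)) = 0.900000 − (0.062729)/(0.804016) = 0.821981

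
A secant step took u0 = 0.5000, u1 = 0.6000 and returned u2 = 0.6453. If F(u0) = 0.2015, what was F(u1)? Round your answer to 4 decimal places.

0.0628

The secant line through (0.5000, 0.2015) and (0.6000, F(u1)) crosses zero at u2 = 0.6453.
So (0.5000, 0.2015), (0.6000, F(u1)), (0.6453, 0) are collinear:
F(u1) = 0.2015 · (0.6000 − 0.6453) / (0.5000 − 0.6453) = 0.2015 · (-0.045300)/(-0.145300) = 0.062821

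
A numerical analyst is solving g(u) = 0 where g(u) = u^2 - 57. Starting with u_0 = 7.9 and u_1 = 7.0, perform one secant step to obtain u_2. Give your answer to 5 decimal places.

g(7.9) = 5.4100000, g(7.0) = -8.0000000
u_2 = 7.0000000 − (-8.0000000)·(7.0000000 − 7.9000000) / (-8.0000000 − 5.4100000) = 7.0000000 − (7.2000000)/(-13.4100000) = 7.5369128

7.53691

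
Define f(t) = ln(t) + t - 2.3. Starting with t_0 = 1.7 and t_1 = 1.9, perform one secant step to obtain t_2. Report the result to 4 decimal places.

1.7446

f(1.7) = -0.069372, f(1.9) = 0.241854
t_2 = 1.900000 − 0.241854·(1.900000 − 1.700000) / (0.241854 − (-0.069372)) = 1.900000 − (0.048371)/(0.311226) = 1.744580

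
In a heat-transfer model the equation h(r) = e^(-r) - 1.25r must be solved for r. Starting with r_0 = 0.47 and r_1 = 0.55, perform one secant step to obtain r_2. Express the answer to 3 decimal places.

0.490

h(0.47) = 0.03750, h(0.55) = -0.11055
r_2 = 0.55000 − (-0.11055)·(0.55000 − 0.47000) / (-0.11055 − 0.03750) = 0.55000 − (-0.00884)/(-0.14805) = 0.49026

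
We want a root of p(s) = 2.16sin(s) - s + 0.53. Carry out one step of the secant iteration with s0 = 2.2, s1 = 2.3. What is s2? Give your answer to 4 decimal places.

2.2324

p(2.2) = 0.076352, p(2.3) = -0.159277
s2 = 2.300000 − (-0.159277)·(2.300000 − 2.200000) / (-0.159277 − 0.076352) = 2.300000 − (-0.015928)/(-0.235629) = 2.232404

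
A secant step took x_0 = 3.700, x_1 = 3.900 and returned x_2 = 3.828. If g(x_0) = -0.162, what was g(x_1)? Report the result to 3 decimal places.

0.091

The secant line through (3.700, -0.162) and (3.900, g(x_1)) crosses zero at x_2 = 3.828.
So (3.700, -0.162), (3.900, g(x_1)), (3.828, 0) are collinear:
g(x_1) = -0.162 · (3.900 − 3.828) / (3.700 − 3.828) = -0.162 · (0.07200)/(-0.12800) = 0.09113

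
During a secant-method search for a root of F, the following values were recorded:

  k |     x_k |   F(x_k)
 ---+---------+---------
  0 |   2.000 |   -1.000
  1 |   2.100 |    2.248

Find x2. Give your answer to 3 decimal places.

x2 = 2.100 − 2.248·(2.100 − 2.000) / (2.248 − (-1.000))
   = 2.100 − (0.22480)/(3.24800) = 2.03079

2.031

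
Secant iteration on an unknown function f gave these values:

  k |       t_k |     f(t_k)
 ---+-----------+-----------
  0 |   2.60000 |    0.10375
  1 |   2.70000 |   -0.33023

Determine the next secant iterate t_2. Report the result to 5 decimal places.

2.62391

t_2 = 2.70000 − (-0.33023)·(2.70000 − 2.60000) / (-0.33023 − 0.10375)
   = 2.70000 − (-0.0330230)/(-0.4339800) = 2.6239066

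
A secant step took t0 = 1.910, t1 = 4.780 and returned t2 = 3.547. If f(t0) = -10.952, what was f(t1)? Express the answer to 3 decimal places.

The secant line through (1.910, -10.952) and (4.780, f(t1)) crosses zero at t2 = 3.547.
So (1.910, -10.952), (4.780, f(t1)), (3.547, 0) are collinear:
f(t1) = -10.952 · (4.780 − 3.547) / (1.910 − 3.547) = -10.952 · (1.23300)/(-1.63700) = 8.24912

8.249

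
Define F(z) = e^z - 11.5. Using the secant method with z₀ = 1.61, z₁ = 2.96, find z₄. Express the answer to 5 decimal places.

2.44845

F(1.61) = -6.4971888, F(2.96) = 7.7979718
z₂ = 2.9600000 − 7.7979718·(2.9600000 − 1.6100000) / (7.7979718 − (-6.4971888)) = 2.9600000 − (10.5272619)/(14.2951605) = 2.2235786
F(2.2235786) = -2.2596606
z₃ = 2.2235786 − (-2.2596606)·(2.2235786 − 2.9600000) / (-2.2596606 − 7.7979718) = 2.2235786 − (1.6640624)/(-10.0576323) = 2.3890313
F(2.3890313) = -0.5970727
z₄ = 2.3890313 − (-0.5970727)·(2.3890313 − 2.2235786) / (-0.5970727 − (-2.2596606)) = 2.3890313 − (-0.0987873)/(1.6625879) = 2.4484491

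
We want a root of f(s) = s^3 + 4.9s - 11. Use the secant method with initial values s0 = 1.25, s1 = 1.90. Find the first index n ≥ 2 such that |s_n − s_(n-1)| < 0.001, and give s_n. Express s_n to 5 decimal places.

n = 5, s_n = 1.52339

f(1.25) = -2.9218750, f(1.90) = 5.1690000
s2 = 1.9000000 − 5.1690000·(0.6500000)/(8.0908750) = 1.4847359;  |Δ| = 0.4152641
f(1.4847359) = -0.4517820
s3 = 1.4847359 − (-0.4517820)·(-0.4152641)/(-5.6207820) = 1.5181136;  |Δ| = 0.0333777
f(1.5181136) = -0.0624941
s4 = 1.5181136 − (-0.0624941)·(0.0333777)/(0.3892878) = 1.5234719;  |Δ| = 0.0053583
f(1.5234719) = 0.0009395
s5 = 1.5234719 − 0.0009395·(0.0053583)/(0.0634336) = 1.5233925;  |Δ| = 0.0000794
|s5 − s4| = 0.0000794 < 0.001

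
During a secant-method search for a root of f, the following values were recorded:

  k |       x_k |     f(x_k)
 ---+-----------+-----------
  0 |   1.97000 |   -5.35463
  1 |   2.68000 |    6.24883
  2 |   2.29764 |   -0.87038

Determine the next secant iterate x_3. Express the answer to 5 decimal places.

2.34439

x_3 = 2.29764 − (-0.87038)·(2.29764 − 2.68000) / (-0.87038 − 6.24883)
   = 2.29764 − (0.3327985)/(-7.1192100) = 2.3443865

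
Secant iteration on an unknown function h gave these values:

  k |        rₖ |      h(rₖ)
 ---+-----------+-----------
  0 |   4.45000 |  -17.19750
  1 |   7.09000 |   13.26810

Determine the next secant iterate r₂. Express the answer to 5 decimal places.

5.94025

r₂ = 7.09000 − 13.26810·(7.09000 − 4.45000) / (13.26810 − (-17.19750))
   = 7.09000 − (35.0277840)/(30.4656000) = 5.9402513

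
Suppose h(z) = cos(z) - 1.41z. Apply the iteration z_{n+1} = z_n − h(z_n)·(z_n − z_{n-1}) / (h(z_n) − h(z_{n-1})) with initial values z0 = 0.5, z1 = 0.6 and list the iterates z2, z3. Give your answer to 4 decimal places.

h(0.5) = 0.172583, h(0.6) = -0.020664
z2 = 0.600000 − (-0.020664)·(0.600000 − 0.500000) / (-0.020664 − 0.172583) = 0.600000 − (-0.002066)/(-0.193247) = 0.589307
h(0.589307) = 0.000404
z3 = 0.589307 − 0.000404·(0.589307 − 0.600000) / (0.000404 − (-0.020664)) = 0.589307 − (-0.000004)/(0.021068) = 0.589512

0.5893, 0.5895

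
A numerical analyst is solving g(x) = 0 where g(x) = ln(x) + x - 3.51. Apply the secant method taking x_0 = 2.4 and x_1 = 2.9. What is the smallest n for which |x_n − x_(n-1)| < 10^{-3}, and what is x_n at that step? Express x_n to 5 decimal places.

n = 4, x_n = 2.56719

g(2.4) = -0.2345313, g(2.9) = 0.4547107
x_2 = 2.9000000 − 0.4547107·(0.5000000)/(0.6892420) = 2.5701371;  |Δ| = 0.3298629
g(2.5701371) = 0.0040963
x_3 = 2.5701371 − 0.0040963·(-0.3298629)/(-0.4506144) = 2.5671385;  |Δ| = 0.0029986
g(2.5671385) = -0.0000697
x_4 = 2.5671385 − (-0.0000697)·(-0.0029986)/(-0.0041660) = 2.5671886;  |Δ| = 0.0000502
|x_4 − x_3| = 0.0000502 < 10^{-3}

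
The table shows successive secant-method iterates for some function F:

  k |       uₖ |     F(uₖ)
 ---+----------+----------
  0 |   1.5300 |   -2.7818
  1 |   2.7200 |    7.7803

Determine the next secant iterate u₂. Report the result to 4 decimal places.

1.8434

u₂ = 2.7200 − 7.7803·(2.7200 − 1.5300) / (7.7803 − (-2.7818))
   = 2.7200 − (9.258557)/(10.562100) = 1.843417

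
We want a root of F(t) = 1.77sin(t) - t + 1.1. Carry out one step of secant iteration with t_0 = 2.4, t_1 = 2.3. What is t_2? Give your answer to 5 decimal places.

F(2.4) = -0.1044302, F(2.3) = 0.1198982
t_2 = 2.3000000 − 0.1198982·(2.3000000 − 2.4000000) / (0.1198982 − (-0.1044302)) = 2.3000000 − (-0.0119898)/(0.2243284) = 2.3534476

2.35345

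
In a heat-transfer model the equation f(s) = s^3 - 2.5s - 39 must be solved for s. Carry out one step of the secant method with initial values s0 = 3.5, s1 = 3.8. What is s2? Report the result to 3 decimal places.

f(3.5) = -4.87500, f(3.8) = 6.37200
s2 = 3.80000 − 6.37200·(3.80000 − 3.50000) / (6.37200 − (-4.87500)) = 3.80000 − (1.91160)/(11.24700) = 3.63003

3.630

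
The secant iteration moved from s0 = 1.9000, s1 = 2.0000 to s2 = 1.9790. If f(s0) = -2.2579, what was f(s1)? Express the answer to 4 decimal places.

The secant line through (1.9000, -2.2579) and (2.0000, f(s1)) crosses zero at s2 = 1.9790.
So (1.9000, -2.2579), (2.0000, f(s1)), (1.9790, 0) are collinear:
f(s1) = -2.2579 · (2.0000 − 1.9790) / (1.9000 − 1.9790) = -2.2579 · (0.021000)/(-0.079000) = 0.600201

0.6002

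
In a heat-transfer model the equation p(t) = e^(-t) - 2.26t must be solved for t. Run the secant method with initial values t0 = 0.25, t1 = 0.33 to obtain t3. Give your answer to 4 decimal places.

p(0.25) = 0.213801, p(0.33) = -0.026876
t2 = 0.330000 − (-0.026876)·(0.330000 − 0.250000) / (-0.026876 − 0.213801) = 0.330000 − (-0.002150)/(-0.240677) = 0.321066
p(0.321066) = -0.000235
t3 = 0.321066 − (-0.000235)·(0.321066 − 0.330000) / (-0.000235 − (-0.026876)) = 0.321066 − (0.000002)/(0.026641) = 0.320988

0.3210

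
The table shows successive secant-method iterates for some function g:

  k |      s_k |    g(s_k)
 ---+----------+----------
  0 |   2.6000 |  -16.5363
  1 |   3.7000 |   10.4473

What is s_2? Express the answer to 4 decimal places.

3.2741

s_2 = 3.7000 − 10.4473·(3.7000 − 2.6000) / (10.4473 − (-16.5363))
   = 3.7000 − (11.492030)/(26.983600) = 3.274111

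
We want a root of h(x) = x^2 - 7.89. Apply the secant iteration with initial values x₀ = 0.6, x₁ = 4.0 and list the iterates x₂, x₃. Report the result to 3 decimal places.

h(0.6) = -7.53000, h(4.0) = 8.11000
x₂ = 4.00000 − 8.11000·(4.00000 − 0.60000) / (8.11000 − (-7.53000)) = 4.00000 − (27.57400)/(15.64000) = 2.23696
h(2.23696) = -2.88603
x₃ = 2.23696 − (-2.88603)·(2.23696 − 4.00000) / (-2.88603 − 8.11000) = 2.23696 − (5.08819)/(-10.99603) = 2.69969

2.237, 2.700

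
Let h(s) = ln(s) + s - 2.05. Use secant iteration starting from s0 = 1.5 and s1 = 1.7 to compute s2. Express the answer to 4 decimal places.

h(1.5) = -0.144535, h(1.7) = 0.180628
s2 = 1.700000 − 0.180628·(1.700000 − 1.500000) / (0.180628 − (-0.144535)) = 1.700000 − (0.036126)/(0.325163) = 1.588900

1.5889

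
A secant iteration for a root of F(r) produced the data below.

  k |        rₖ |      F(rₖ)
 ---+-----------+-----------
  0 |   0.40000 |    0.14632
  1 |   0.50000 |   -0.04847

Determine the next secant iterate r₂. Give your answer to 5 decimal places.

r₂ = 0.50000 − (-0.04847)·(0.50000 − 0.40000) / (-0.04847 − 0.14632)
   = 0.50000 − (-0.0048470)/(-0.1947900) = 0.4751168

0.47512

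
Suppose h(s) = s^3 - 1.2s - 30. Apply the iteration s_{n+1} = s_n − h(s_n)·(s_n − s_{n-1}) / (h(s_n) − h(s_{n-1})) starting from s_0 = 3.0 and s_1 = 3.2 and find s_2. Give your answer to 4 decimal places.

3.2388

h(3.0) = -6.600000, h(3.2) = -1.072000
s_2 = 3.200000 − (-1.072000)·(3.200000 − 3.000000) / (-1.072000 − (-6.600000)) = 3.200000 − (-0.214400)/(5.528000) = 3.238784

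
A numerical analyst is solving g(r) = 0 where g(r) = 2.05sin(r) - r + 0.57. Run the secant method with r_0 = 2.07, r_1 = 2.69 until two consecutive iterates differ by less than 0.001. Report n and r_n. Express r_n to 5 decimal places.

n = 5, r_n = 2.21237

g(2.07) = 0.2998263, g(2.69) = -1.2253819
r_2 = 2.6900000 − (-1.2253819)·(0.6200000)/(-1.5252082) = 2.1918800;  |Δ| = 0.4981200
g(2.1918800) = 0.0452791
r_3 = 2.1918800 − 0.0452791·(-0.4981200)/(1.2706610) = 2.2096301;  |Δ| = 0.0177502
g(2.2096301) = 0.0060928
r_4 = 2.2096301 − 0.0060928·(0.0177502)/(-0.0391864) = 2.2123900;  |Δ| = 0.0027598
g(2.2123900) = -0.0000467
r_5 = 2.2123900 − (-0.0000467)·(0.0027598)/(-0.0061395) = 2.2123689;  |Δ| = 0.0000210
|r_5 − r_4| = 0.0000210 < 0.001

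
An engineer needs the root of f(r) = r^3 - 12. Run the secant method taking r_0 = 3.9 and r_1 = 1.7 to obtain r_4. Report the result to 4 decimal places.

f(3.9) = 47.319000, f(1.7) = -7.087000
r_2 = 1.700000 − (-7.087000)·(1.700000 − 3.900000) / (-7.087000 − 47.319000) = 1.700000 − (15.591400)/(-54.406000) = 1.986575
f(1.986575) = -4.160021
r_3 = 1.986575 − (-4.160021)·(1.986575 − 1.700000) / (-4.160021 − (-7.087000)) = 1.986575 − (-1.192158)/(2.926979) = 2.393875
f(2.393875) = 1.718427
r_4 = 2.393875 − 1.718427·(2.393875 − 1.986575) / (1.718427 − (-4.160021)) = 2.393875 − (0.699915)/(5.878448) = 2.274810

2.2748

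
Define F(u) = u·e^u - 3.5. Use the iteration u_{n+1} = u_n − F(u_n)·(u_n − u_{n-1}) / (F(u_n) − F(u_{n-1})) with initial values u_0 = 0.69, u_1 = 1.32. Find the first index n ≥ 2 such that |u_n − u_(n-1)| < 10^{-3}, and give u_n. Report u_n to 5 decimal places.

n = 5, u_n = 1.13029

F(0.69) = -2.1243363, F(1.32) = 1.4413162
u_2 = 1.3200000 − 1.4413162·(0.6300000)/(3.5656525) = 1.0653400;  |Δ| = 0.2546600
F(1.0653400) = -0.4085695
u_3 = 1.0653400 − (-0.4085695)·(-0.2546600)/(-1.8498858) = 1.1215847;  |Δ| = 0.0562447
F(1.1215847) = -0.0570547
u_4 = 1.1215847 − (-0.0570547)·(0.0562447)/(0.3515148) = 1.1307138;  |Δ| = 0.0091291
F(1.1307138) = 0.0028012
u_5 = 1.1307138 − 0.0028012·(0.0091291)/(0.0598559) = 1.1302866;  |Δ| = 0.0004272
|u_5 − u_4| = 0.0004272 < 10^{-3}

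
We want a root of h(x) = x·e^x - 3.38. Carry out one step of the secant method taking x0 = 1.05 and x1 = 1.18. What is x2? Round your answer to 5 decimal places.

1.10875

h(1.05) = -0.3794663, h(1.18) = 0.4601616
x2 = 1.1800000 − 0.4601616·(1.1800000 − 1.0500000) / (0.4601616 − (-0.3794663)) = 1.1800000 − (0.0598210)/(0.8396279) = 1.1087530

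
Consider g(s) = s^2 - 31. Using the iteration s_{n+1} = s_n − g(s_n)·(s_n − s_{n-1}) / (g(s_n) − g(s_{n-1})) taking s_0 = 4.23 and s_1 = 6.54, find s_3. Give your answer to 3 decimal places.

g(4.23) = -13.10710, g(6.54) = 11.77160
s_2 = 6.54000 − 11.77160·(6.54000 − 4.23000) / (11.77160 − (-13.10710)) = 6.54000 − (27.19240)/(24.87870) = 5.44700
g(5.44700) = -1.33018
s_3 = 5.44700 − (-1.33018)·(5.44700 − 6.54000) / (-1.33018 − 11.77160) = 5.44700 − (1.45389)/(-13.10178) = 5.55797

5.558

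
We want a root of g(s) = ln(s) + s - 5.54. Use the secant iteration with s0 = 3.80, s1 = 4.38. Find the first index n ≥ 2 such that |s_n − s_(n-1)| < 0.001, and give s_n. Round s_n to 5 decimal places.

g(3.80) = -0.4049989, g(4.38) = 0.3170487
s2 = 4.3800000 − 0.3170487·(0.5800000)/(0.7220477) = 4.1253239;  |Δ| = 0.2546761
g(4.1253239) = 0.0024685
s3 = 4.1253239 − 0.0024685·(-0.2546761)/(-0.3145802) = 4.1233255;  |Δ| = 0.0019984
g(4.1233255) = -0.0000145
s4 = 4.1233255 − (-0.0000145)·(-0.0019984)/(-0.0024830) = 4.1233372;  |Δ| = 0.0000117
|s4 − s3| = 0.0000117 < 0.001

n = 4, s_n = 4.12334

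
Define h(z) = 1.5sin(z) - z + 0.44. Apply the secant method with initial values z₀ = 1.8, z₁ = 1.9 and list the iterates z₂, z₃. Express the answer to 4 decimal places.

h(1.8) = 0.100771, h(1.9) = -0.040550
z₂ = 1.900000 − (-0.040550)·(1.900000 − 1.800000) / (-0.040550 − 0.100771) = 1.900000 − (-0.004055)/(-0.141321) = 1.871307
h(1.871307) = 0.001472
z₃ = 1.871307 − 0.001472·(1.871307 − 1.900000) / (0.001472 − (-0.040550)) = 1.871307 − (-0.000042)/(0.042022) = 1.872312

1.8713, 1.8723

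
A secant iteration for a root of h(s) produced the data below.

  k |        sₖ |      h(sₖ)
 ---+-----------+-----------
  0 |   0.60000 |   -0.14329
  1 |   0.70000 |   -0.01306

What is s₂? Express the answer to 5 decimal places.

s₂ = 0.70000 − (-0.01306)·(0.70000 − 0.60000) / (-0.01306 − (-0.14329))
   = 0.70000 − (-0.0013060)/(0.1302300) = 0.7100284

0.71003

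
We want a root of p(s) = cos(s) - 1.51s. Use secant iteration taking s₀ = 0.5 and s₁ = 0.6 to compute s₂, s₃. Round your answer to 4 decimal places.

p(0.5) = 0.122583, p(0.6) = -0.080664
s₂ = 0.600000 − (-0.080664)·(0.600000 − 0.500000) / (-0.080664 − 0.122583) = 0.600000 − (-0.008066)/(-0.203247) = 0.560312
p(0.560312) = 0.001018
s₃ = 0.560312 − 0.001018·(0.560312 − 0.600000) / (0.001018 − (-0.080664)) = 0.560312 − (-0.000040)/(0.081682) = 0.560807

0.5603, 0.5608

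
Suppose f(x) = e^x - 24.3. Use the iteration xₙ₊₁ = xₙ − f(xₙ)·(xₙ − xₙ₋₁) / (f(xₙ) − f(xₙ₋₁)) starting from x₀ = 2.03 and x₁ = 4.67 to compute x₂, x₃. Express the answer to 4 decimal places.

f(2.03) = -16.685914, f(4.67) = 82.397742
x₂ = 4.670000 − 82.397742·(4.670000 − 2.030000) / (82.397742 − (-16.685914)) = 4.670000 − (217.530040)/(99.083656) = 2.474582
f(2.474582) = -12.423258
x₃ = 2.474582 − (-12.423258)·(2.474582 − 4.670000) / (-12.423258 − 82.397742) = 2.474582 − (27.274244)/(-94.821001) = 2.762221

2.4746, 2.7622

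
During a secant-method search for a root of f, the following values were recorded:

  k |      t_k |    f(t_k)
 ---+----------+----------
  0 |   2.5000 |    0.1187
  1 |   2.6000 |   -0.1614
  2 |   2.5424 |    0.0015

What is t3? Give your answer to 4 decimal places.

2.5429

t3 = 2.5424 − 0.0015·(2.5424 − 2.6000) / (0.0015 − (-0.1614))
   = 2.5424 − (-0.000086)/(0.162900) = 2.542930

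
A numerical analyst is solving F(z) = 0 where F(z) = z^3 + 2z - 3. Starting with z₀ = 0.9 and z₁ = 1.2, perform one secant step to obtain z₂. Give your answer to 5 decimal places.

0.98837

F(0.9) = -0.4710000, F(1.2) = 1.1280000
z₂ = 1.2000000 − 1.1280000·(1.2000000 − 0.9000000) / (1.1280000 − (-0.4710000)) = 1.2000000 − (0.3384000)/(1.5990000) = 0.9883677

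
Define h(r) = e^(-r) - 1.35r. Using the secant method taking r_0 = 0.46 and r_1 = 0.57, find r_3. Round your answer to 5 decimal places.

h(0.46) = 0.0102836, h(0.57) = -0.2039746
r_2 = 0.5700000 − (-0.2039746)·(0.5700000 − 0.4600000) / (-0.2039746 − 0.0102836) = 0.5700000 − (-0.0224372)/(-0.2142582) = 0.4652796
h(0.4652796) = -0.0001680
r_3 = 0.4652796 − (-0.0001680)·(0.4652796 − 0.5700000) / (-0.0001680 − (-0.2039746)) = 0.4652796 − (0.0000176)/(0.2038066) = 0.4651933

0.46519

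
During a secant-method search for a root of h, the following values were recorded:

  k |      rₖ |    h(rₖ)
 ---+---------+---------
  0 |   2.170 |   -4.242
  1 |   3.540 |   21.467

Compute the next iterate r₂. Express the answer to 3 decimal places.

2.396

r₂ = 3.540 − 21.467·(3.540 − 2.170) / (21.467 − (-4.242))
   = 3.540 − (29.40979)/(25.70900) = 2.39605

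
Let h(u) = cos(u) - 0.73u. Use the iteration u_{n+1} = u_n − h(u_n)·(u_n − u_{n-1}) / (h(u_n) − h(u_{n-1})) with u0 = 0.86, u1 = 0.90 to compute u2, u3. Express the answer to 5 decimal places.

h(0.86) = 0.0246375, h(0.90) = -0.0353900
u2 = 0.9000000 − (-0.0353900)·(0.9000000 − 0.8600000) / (-0.0353900 − 0.0246375) = 0.9000000 − (-0.0014156)/(-0.0600275) = 0.8764175
h(0.8764175) = 0.0001235
u3 = 0.8764175 − 0.0001235·(0.8764175 − 0.9000000) / (0.0001235 − (-0.0353900)) = 0.8764175 − (-0.0000029)/(0.0355135) = 0.8764995

0.87642, 0.87650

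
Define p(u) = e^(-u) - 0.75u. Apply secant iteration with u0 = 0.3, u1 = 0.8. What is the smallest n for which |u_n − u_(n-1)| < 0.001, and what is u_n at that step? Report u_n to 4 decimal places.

p(0.3) = 0.515818, p(0.8) = -0.150671
u2 = 0.800000 − (-0.150671)·(0.500000)/(-0.666489) = 0.686967;  |Δ| = 0.113033
p(0.686967) = -0.012125
u3 = 0.686967 − (-0.012125)·(-0.113033)/(0.138546) = 0.677074;  |Δ| = 0.009892
p(0.677074) = 0.000296
u4 = 0.677074 − 0.000296·(-0.009892)/(0.012421) = 0.677310;  |Δ| = 0.000235
|u4 − u3| = 0.000235 < 0.001

n = 4, u_n = 0.6773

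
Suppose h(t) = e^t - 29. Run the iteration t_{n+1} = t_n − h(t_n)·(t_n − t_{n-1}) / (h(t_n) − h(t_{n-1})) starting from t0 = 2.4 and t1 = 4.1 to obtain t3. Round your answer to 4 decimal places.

3.2505

h(2.4) = -17.976824, h(4.1) = 31.340288
t2 = 4.100000 − 31.340288·(4.100000 − 2.400000) / (31.340288 − (-17.976824)) = 4.100000 − (53.278489)/(49.317111) = 3.019675
h(3.019675) = -8.515359
t3 = 3.019675 − (-8.515359)·(3.019675 − 4.100000) / (-8.515359 − 31.340288) = 3.019675 − (9.199352)/(-39.855647) = 3.250492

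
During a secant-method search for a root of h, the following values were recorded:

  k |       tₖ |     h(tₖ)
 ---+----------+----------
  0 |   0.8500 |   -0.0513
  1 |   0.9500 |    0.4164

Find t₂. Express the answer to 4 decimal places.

0.8610

t₂ = 0.9500 − 0.4164·(0.9500 − 0.8500) / (0.4164 − (-0.0513))
   = 0.9500 − (0.041640)/(0.467700) = 0.860969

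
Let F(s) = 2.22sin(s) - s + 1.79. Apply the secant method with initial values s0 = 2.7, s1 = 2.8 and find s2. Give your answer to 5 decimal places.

2.71271

F(2.7) = 0.0387833, F(2.8) = -0.2663263
s2 = 2.8000000 − (-0.2663263)·(2.8000000 − 2.7000000) / (-0.2663263 − 0.0387833) = 2.8000000 − (-0.0266326)/(-0.3051096) = 2.7127113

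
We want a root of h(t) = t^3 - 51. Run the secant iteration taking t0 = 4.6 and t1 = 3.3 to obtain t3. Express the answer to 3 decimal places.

h(4.6) = 46.33600, h(3.3) = -15.06300
t2 = 3.30000 − (-15.06300)·(3.30000 − 4.60000) / (-15.06300 − 46.33600) = 3.30000 − (19.58190)/(-61.39900) = 3.61893
h(3.61893) = -3.60418
t3 = 3.61893 − (-3.60418)·(3.61893 − 3.30000) / (-3.60418 − (-15.06300)) = 3.61893 − (-1.14948)/(11.45882) = 3.71924

3.719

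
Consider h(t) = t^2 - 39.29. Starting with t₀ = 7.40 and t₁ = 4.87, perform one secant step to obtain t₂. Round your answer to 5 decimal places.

h(7.40) = 15.4700000, h(4.87) = -15.5731000
t₂ = 4.8700000 − (-15.5731000)·(4.8700000 − 7.4000000) / (-15.5731000 − 15.4700000) = 4.8700000 − (39.3999430)/(-31.0431000) = 6.1392013

6.13920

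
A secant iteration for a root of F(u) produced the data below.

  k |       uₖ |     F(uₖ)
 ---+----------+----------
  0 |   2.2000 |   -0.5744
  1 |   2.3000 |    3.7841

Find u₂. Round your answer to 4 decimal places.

2.2132

u₂ = 2.3000 − 3.7841·(2.3000 − 2.2000) / (3.7841 − (-0.5744))
   = 2.3000 − (0.378410)/(4.358500) = 2.213179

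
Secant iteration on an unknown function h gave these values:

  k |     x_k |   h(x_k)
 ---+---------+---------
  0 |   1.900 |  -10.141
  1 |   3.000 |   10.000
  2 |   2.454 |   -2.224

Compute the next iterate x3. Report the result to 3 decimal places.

x3 = 2.454 − (-2.224)·(2.454 − 3.000) / (-2.224 − 10.000)
   = 2.454 − (1.21430)/(-12.22400) = 2.55334

2.553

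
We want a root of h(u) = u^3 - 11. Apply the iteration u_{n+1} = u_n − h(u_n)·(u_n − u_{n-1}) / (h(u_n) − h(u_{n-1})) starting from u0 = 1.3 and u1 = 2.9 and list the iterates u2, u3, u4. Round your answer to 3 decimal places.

1.935, 2.146, 2.235

h(1.3) = -8.80300, h(2.9) = 13.38900
u2 = 2.90000 − 13.38900·(2.90000 − 1.30000) / (13.38900 − (-8.80300)) = 2.90000 − (21.42240)/(22.19200) = 1.93468
h(1.93468) = -3.75853
u3 = 1.93468 − (-3.75853)·(1.93468 − 2.90000) / (-3.75853 − 13.38900) = 1.93468 − (3.62819)/(-17.14753) = 2.14627
h(2.14627) = -1.11332
u4 = 2.14627 − (-1.11332)·(2.14627 − 1.93468) / (-1.11332 − (-3.75853)) = 2.14627 − (-0.23556)/(2.64521) = 2.23532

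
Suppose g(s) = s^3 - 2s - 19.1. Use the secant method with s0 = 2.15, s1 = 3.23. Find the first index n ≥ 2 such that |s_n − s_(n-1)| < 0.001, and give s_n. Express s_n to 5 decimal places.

n = 5, s_n = 2.92182

g(2.15) = -13.4616250, g(3.23) = 8.1382670
s2 = 3.2300000 − 8.1382670·(1.0800000)/(21.5998920) = 2.8230846;  |Δ| = 0.4069154
g(2.8230846) = -2.2467304
s3 = 2.8230846 − (-2.2467304)·(-0.4069154)/(-10.3849974) = 2.9111183;  |Δ| = 0.0880336
g(2.9111183) = -0.2516460
s4 = 2.9111183 − (-0.2516460)·(0.0880336)/(1.9950844) = 2.9222222;  |Δ| = 0.0111039
g(2.9222222) = 0.0095292
s5 = 2.9222222 − 0.0095292·(0.0111039)/(0.2611751) = 2.9218171;  |Δ| = 0.0004051
|s5 − s4| = 0.0004051 < 0.001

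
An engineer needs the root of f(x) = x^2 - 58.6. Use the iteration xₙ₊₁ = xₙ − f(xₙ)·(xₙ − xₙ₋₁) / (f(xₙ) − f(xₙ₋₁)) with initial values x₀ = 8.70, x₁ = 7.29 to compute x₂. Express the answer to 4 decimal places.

f(8.70) = 17.090000, f(7.29) = -5.455900
x₂ = 7.290000 − (-5.455900)·(7.290000 − 8.700000) / (-5.455900 − 17.090000) = 7.290000 − (7.692819)/(-22.545900) = 7.631207

7.6312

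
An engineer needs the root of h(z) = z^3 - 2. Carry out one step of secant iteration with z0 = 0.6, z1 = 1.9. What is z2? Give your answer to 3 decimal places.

h(0.6) = -1.78400, h(1.9) = 4.85900
z2 = 1.90000 − 4.85900·(1.90000 − 0.60000) / (4.85900 − (-1.78400)) = 1.90000 − (6.31670)/(6.64300) = 0.94912

0.949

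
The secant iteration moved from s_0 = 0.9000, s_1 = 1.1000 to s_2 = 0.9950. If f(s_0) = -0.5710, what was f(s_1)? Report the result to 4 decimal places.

The secant line through (0.9000, -0.5710) and (1.1000, f(s_1)) crosses zero at s_2 = 0.9950.
So (0.9000, -0.5710), (1.1000, f(s_1)), (0.9950, 0) are collinear:
f(s_1) = -0.5710 · (1.1000 − 0.9950) / (0.9000 − 0.9950) = -0.5710 · (0.105000)/(-0.095000) = 0.631105

0.6311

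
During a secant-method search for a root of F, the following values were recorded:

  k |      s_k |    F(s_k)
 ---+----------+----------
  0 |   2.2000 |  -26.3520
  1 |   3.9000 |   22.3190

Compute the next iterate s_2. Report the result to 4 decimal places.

3.1204

s_2 = 3.9000 − 22.3190·(3.9000 − 2.2000) / (22.3190 − (-26.3520))
   = 3.9000 − (37.942300)/(48.671000) = 3.120433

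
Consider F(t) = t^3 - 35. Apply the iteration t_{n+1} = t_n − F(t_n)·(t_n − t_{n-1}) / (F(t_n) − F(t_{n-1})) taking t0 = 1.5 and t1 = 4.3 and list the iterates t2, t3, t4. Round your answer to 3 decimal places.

2.663, 3.098, 3.309

F(1.5) = -31.62500, F(4.3) = 44.50700
t2 = 4.30000 − 44.50700·(4.30000 − 1.50000) / (44.50700 − (-31.62500)) = 4.30000 − (124.61960)/(76.13200) = 2.66311
F(2.66311) = -16.11278
t3 = 2.66311 − (-16.11278)·(2.66311 − 4.30000) / (-16.11278 − 44.50700) = 2.66311 − (26.37483)/(-60.61978) = 3.09820
F(3.09820) = -5.26093
t4 = 3.09820 − (-5.26093)·(3.09820 − 2.66311) / (-5.26093 − (-16.11278)) = 3.09820 − (-2.28896)/(10.85185) = 3.30913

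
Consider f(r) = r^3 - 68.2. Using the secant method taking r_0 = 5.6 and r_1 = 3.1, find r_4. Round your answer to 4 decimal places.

4.0774

f(5.6) = 107.416000, f(3.1) = -38.409000
r_2 = 3.100000 − (-38.409000)·(3.100000 − 5.600000) / (-38.409000 − 107.416000) = 3.100000 − (96.022500)/(-145.825000) = 3.758478
f(3.758478) = -15.107166
r_3 = 3.758478 − (-15.107166)·(3.758478 − 3.100000) / (-15.107166 − (-38.409000)) = 3.758478 − (-9.947731)/(23.301834) = 4.185385
f(4.185385) = 5.117276
r_4 = 4.185385 − 5.117276·(4.185385 − 3.758478) / (5.117276 − (-15.107166)) = 4.185385 − (2.184604)/(20.224442) = 4.077367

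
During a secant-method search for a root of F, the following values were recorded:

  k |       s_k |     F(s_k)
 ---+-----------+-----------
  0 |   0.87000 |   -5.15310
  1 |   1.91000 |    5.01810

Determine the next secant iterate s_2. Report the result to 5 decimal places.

s_2 = 1.91000 − 5.01810·(1.91000 − 0.87000) / (5.01810 − (-5.15310))
   = 1.91000 − (5.2188240)/(10.1712000) = 1.3969018

1.39690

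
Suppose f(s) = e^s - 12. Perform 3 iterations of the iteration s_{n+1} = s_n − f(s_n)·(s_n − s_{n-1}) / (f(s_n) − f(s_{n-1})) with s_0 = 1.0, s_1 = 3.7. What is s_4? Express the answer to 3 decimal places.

2.705

f(1.0) = -9.28172, f(3.7) = 28.44730
s_2 = 3.70000 − 28.44730·(3.70000 − 1.00000) / (28.44730 − (-9.28172)) = 3.70000 − (76.80772)/(37.72902) = 1.66423
f(1.66423) = -6.71841
s_3 = 1.66423 − (-6.71841)·(1.66423 − 3.70000) / (-6.71841 − 28.44730) = 1.66423 − (13.67716)/(-35.16571) = 2.05316
f(2.05316) = -4.20750
s_4 = 2.05316 − (-4.20750)·(2.05316 − 1.66423) / (-4.20750 − (-6.71841)) = 2.05316 − (-1.63644)/(2.51091) = 2.70489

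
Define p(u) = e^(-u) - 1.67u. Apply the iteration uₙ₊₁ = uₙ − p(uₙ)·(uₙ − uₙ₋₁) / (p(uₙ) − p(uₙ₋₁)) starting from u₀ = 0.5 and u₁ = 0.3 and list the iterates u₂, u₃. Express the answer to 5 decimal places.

0.40242, 0.40101

p(0.5) = -0.2284693, p(0.3) = 0.2398182
u₂ = 0.3000000 − 0.2398182·(0.3000000 − 0.5000000) / (0.2398182 − (-0.2284693)) = 0.3000000 − (-0.0479636)/(0.4682876) = 0.4024235
p(0.4024235) = -0.0033497
u₃ = 0.4024235 − (-0.0033497)·(0.4024235 − 0.3000000) / (-0.0033497 − 0.2398182) = 0.4024235 − (-0.0003431)/(-0.2431679) = 0.4010126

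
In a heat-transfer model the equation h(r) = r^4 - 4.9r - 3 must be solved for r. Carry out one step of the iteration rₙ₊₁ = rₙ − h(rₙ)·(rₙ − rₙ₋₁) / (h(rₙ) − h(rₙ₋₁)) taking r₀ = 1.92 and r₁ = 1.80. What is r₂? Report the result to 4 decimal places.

h(1.92) = 1.181545, h(1.80) = -1.322400
r₂ = 1.800000 − (-1.322400)·(1.800000 − 1.920000) / (-1.322400 − 1.181545) = 1.800000 − (0.158688)/(-2.503945) = 1.863375

1.8634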